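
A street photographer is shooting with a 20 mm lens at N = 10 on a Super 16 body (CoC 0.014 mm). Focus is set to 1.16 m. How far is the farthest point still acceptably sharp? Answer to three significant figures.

1.93 m

Hyperfocal distance H = f²/(N·c) + f = 20²/(10 × 0.014) + 20 = 400/0.14 + 20 ≈ 2877.1 mm ≈ 2.877 m.
Far limit Df = s·(H − f)/(H − s) = 1160 × (2877.1 − 20) / (2877.1 − 1160) = 1160 × 2857.1 / 1717.1 ≈ 1930.1 mm ≈ 1.93 m.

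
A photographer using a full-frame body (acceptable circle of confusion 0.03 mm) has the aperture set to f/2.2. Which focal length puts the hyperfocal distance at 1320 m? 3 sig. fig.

From H = f²/(N·c) + f, with f ≪ H: f ≈ √(H·N·c) = √(1320000 × 2.2 × 0.03) = √87120 ≈ 295.2 mm.
The +f correction barely moves this — solving exactly, f² + N·c·f − N·c·H = 0 ⇒ f = (−N·c + √((N·c)² + 4·N·c·H))/2 = (−0.066 + √348480)/2 ≈ 295.13 mm, so f ≈ 295 mm.

295 mm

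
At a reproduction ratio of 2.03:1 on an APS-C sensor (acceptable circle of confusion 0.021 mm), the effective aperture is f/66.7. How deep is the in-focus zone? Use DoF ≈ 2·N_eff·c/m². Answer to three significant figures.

0.680 mm

At magnification m, DoF ≈ 2·N_eff·c/m² = 2 × 66.7 × 0.021 / 2.03² = 2.801 / 4.121 ≈ 0.68 mm.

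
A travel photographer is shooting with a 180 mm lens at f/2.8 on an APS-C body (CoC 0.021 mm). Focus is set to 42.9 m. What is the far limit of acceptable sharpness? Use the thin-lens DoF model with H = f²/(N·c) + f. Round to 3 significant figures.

Hyperfocal distance H = f²/(N·c) + f = 180²/(2.8 × 0.021) + 180 = 32400/0.0588 + 180 ≈ 551200.4 mm ≈ 551.2 m.
Far limit Df = s·(H − f)/(H − s) = 42900 × (551200.4 − 180) / (551200.4 − 42900) = 42900 × 551020.4 / 508300.4 ≈ 46506 mm ≈ 46.5 m.

46.5 m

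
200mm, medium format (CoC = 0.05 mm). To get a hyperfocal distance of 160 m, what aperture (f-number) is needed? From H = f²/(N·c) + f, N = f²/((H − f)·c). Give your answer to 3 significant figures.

Rearrange H = f²/(N·c) + f for N: N = f² / ((H − f)·c).
N = 200² / ((160000 − 200) × 0.05) = 40000 / 7990 ≈ 5.01.

f/5.01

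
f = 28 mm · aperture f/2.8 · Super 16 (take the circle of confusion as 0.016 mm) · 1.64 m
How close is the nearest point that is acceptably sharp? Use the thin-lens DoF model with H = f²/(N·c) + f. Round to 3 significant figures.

Hyperfocal distance H = f²/(N·c) + f = 28²/(2.8 × 0.016) + 28 = 784/0.0448 + 28 ≈ 17528.0 mm ≈ 17.53 m.
Near limit Dn = s·(H − f)/(H + s − 2f) = 1640 × (17528.0 − 28) / (17528.0 + 1640 − 2 × 28) = 1640 × 17500.0 / 19112.0 ≈ 1501.7 mm ≈ 1.50 m.

1.50 m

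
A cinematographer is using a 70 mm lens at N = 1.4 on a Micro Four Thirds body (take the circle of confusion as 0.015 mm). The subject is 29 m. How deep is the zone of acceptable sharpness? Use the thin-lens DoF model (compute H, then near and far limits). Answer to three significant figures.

7.30 m

Hyperfocal distance H = f²/(N·c) + f = 70²/(1.4 × 0.015) + 70 = 4900/0.021 + 70 ≈ 233403.3 mm ≈ 233.4 m.
Near limit Dn = s·(H − f)/(H + s − 2f) = 29000 × (233403.3 − 70) / (233403.3 + 29000 − 2 × 70) = 29000 × 233333.3 / 262263.3 ≈ 25801.0 mm.
Far limit Df = s·(H − f)/(H − s) = 29000 × (233403.3 − 70) / (233403.3 − 29000) = 29000 × 233333.3 / 204403.3 ≈ 33104.5 mm.
Depth of field = Df − Dn = 33104.5 − 25801.0 ≈ 7303.5 mm ≈ 7.30 m.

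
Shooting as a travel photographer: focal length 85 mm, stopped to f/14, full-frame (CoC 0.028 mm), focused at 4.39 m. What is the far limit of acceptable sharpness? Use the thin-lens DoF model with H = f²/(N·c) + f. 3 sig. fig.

Hyperfocal distance H = f²/(N·c) + f = 85²/(14 × 0.028) + 85 = 7225/0.392 + 85 ≈ 18516.1 mm ≈ 18.52 m.
Far limit Df = s·(H − f)/(H − s) = 4390 × (18516.1 − 85) / (18516.1 − 4390) = 4390 × 18431.1 / 14126.1 ≈ 5727.9 mm ≈ 5.73 m.

5.73 m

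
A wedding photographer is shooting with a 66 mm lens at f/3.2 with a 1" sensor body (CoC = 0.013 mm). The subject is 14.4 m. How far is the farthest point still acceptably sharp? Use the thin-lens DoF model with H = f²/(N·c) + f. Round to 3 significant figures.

16.7 m

Hyperfocal distance H = f²/(N·c) + f = 66²/(3.2 × 0.013) + 66 = 4356/0.0416 + 66 ≈ 104777.5 mm ≈ 104.8 m.
Far limit Df = s·(H − f)/(H − s) = 14400 × (104777.5 − 66) / (104777.5 − 14400) = 14400 × 104711.5 / 90377.5 ≈ 16684 mm ≈ 16.7 m.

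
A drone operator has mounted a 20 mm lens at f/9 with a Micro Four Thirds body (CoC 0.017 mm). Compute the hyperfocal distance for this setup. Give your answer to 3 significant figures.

2.63 m

Hyperfocal distance H = f²/(N·c) + f = 20²/(9 × 0.017) + 20 = 400/0.153 + 20 ≈ 2634.4 mm ≈ 2.63 m.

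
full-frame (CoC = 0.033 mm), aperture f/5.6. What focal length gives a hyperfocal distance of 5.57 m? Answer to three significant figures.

32.0 mm

From H = f²/(N·c) + f, with f ≪ H: f ≈ √(H·N·c) = √(5570 × 5.6 × 0.033) = √1029.3 ≈ 32.08 mm.
Exact: f² + N·c·f − N·c·H = 0 ⇒ f = (−N·c + √((N·c)² + 4·N·c·H))/2 = (−0.1848 + √4117.4)/2 ≈ 31.991 mm ≈ 32.0 mm.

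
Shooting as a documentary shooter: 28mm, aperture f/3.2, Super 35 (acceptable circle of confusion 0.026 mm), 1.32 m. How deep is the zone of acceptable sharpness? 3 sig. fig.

369 mm

Hyperfocal distance H = f²/(N·c) + f = 28²/(3.2 × 0.026) + 28 = 784/0.0832 + 28 ≈ 9451.1 mm ≈ 9.451 m.
Near limit Dn = s·(H − f)/(H + s − 2f) = 1320 × (9451.1 − 28) / (9451.1 + 1320 − 2 × 28) = 1320 × 9423.1 / 10715.1 ≈ 1160.84 mm.
Far limit Df = s·(H − f)/(H − s) = 1320 × (9451.1 − 28) / (9451.1 − 1320) = 1320 × 9423.1 / 8131.1 ≈ 1529.74 mm.
Depth of field = Df − Dn = 1529.74 − 1160.84 ≈ 368.90 mm.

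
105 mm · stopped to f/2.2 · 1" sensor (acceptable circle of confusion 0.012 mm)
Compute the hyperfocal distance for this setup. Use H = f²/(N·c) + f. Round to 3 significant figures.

418 m

Hyperfocal distance H = f²/(N·c) + f = 105²/(2.2 × 0.012) + 105 = 11025/0.0264 + 105 ≈ 417718.6 mm ≈ 418 m.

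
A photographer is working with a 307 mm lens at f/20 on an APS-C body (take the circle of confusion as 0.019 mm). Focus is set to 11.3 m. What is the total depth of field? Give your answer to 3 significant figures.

1.00 m

Hyperfocal distance H = f²/(N·c) + f = 307²/(20 × 0.019) + 307 = 94249/0.38 + 307 ≈ 248330.7 mm ≈ 248.3 m.
Near limit Dn = s·(H − f)/(H + s − 2f) = 11300 × (248330.7 − 307) / (248330.7 + 11300 − 2 × 307) = 11300 × 248023.7 / 259016.7 ≈ 10820.4 mm.
Far limit Df = s·(H − f)/(H − s) = 11300 × (248330.7 − 307) / (248330.7 − 11300) = 11300 × 248023.7 / 237030.7 ≈ 11824.1 mm.
Depth of field = Df − Dn = 11824.1 − 10820.4 ≈ 1003.7 mm ≈ 1.00 m.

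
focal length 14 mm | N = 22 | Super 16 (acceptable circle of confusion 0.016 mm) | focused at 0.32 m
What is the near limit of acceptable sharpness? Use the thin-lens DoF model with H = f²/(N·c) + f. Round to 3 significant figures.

207 mm

Hyperfocal distance H = f²/(N·c) + f = 14²/(22 × 0.016) + 14 = 196/0.352 + 14 ≈ 570.8 mm ≈ 0.571 m.
Near limit Dn = s·(H − f)/(H + s − 2f) = 320 × (570.8 − 14) / (570.8 + 320 − 2 × 14) = 320 × 556.8 / 862.8 ≈ 206.51 mm.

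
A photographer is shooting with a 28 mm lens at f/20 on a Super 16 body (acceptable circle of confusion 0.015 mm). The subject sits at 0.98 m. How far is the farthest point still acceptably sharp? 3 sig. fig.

Hyperfocal distance H = f²/(N·c) + f = 28²/(20 × 0.015) + 28 = 784/0.3 + 28 ≈ 2641.3 mm ≈ 2.641 m.
Far limit Df = s·(H − f)/(H − s) = 980 × (2641.3 − 28) / (2641.3 − 980) = 980 × 2613.3 / 1661.3 ≈ 1541.6 mm ≈ 1.54 m.

1.54 m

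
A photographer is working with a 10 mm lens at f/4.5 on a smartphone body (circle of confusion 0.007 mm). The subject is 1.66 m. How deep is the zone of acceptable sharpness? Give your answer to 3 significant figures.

2.36 m

Hyperfocal distance H = f²/(N·c) + f = 10²/(4.5 × 0.007) + 10 = 100/0.0315 + 10 ≈ 3184.6 mm ≈ 3.185 m.
Near limit Dn = s·(H − f)/(H + s − 2f) = 1660 × (3184.6 − 10) / (3184.6 + 1660 − 2 × 10) = 1660 × 3174.6 / 4824.6 ≈ 1092.3 mm.
Far limit Df = s·(H − f)/(H − s) = 1660 × (3184.6 − 10) / (3184.6 − 1660) = 1660 × 3174.6 / 1524.6 ≈ 3456.5 mm.
Depth of field = Df − Dn = 3456.5 − 1092.3 ≈ 2364.2 mm ≈ 2.36 m.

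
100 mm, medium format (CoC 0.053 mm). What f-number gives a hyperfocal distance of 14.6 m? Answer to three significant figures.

f/13

Rearrange H = f²/(N·c) + f for N: N = f² / ((H − f)·c).
N = 100² / ((14600 − 100) × 0.053) = 10000 / 768.5 ≈ 13.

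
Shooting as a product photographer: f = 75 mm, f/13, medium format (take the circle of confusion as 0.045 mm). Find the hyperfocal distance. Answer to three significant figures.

9.69 m

Hyperfocal distance H = f²/(N·c) + f = 75²/(13 × 0.045) + 75 = 5625/0.585 + 75 ≈ 9690.4 mm ≈ 9.69 m.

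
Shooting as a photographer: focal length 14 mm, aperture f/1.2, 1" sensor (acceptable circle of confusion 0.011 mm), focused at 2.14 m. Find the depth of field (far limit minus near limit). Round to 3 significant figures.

0.626 m

Hyperfocal distance H = f²/(N·c) + f = 14²/(1.2 × 0.011) + 14 = 196/0.0132 + 14 ≈ 14862.5 mm ≈ 14.86 m.
Near limit Dn = s·(H − f)/(H + s − 2f) = 2140 × (14862.5 − 14) / (14862.5 + 2140 − 2 × 14) = 2140 × 14848.5 / 16974.5 ≈ 1871.97 mm.
Far limit Df = s·(H − f)/(H − s) = 2140 × (14862.5 − 14) / (14862.5 − 2140) = 2140 × 14848.5 / 12722.5 ≈ 2497.61 mm.
Depth of field = Df − Dn = 2497.61 − 1871.97 ≈ 625.64 mm ≈ 0.626 m.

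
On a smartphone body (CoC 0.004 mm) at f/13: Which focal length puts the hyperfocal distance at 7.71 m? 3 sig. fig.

From H = f²/(N·c) + f, with f ≪ H: f ≈ √(H·N·c) = √(7710 × 13 × 0.004) = √400.92 ≈ 20.02 mm.
The +f correction barely moves this — solving exactly, f² + N·c·f − N·c·H = 0 ⇒ f = (−N·c + √((N·c)² + 4·N·c·H))/2 = (−0.052 + √1603.7)/2 ≈ 19.997 mm, so f ≈ 20.0 mm.

20.0 mm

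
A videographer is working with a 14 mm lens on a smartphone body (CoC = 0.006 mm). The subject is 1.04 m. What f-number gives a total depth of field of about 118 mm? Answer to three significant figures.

f/1.80

Write h = H − f = f²/(N·c). The thin-lens limits are Dn = s·h/(h + (s−f)) and Df = s·h/(h − (s−f)), so DoF = Df − Dn = 2·s·(s−f)·h / (h² − (s−f)²).
That is a quadratic in h: DoF·h² − 2·s·(s−f)·h − DoF·(s−f)² = 0 ⇒ h = (s−f)·(s + √(s² + DoF²)) / DoF = 1026 × (1040 + √(1040² + 118²)) / 118 = 1026 × (1040 + 1046.67) / 118 ≈ 18143 mm.
Then N = f²/(c·h) = 14² / (0.006 × 18143) = 196 / 108.86 ≈ 1.80.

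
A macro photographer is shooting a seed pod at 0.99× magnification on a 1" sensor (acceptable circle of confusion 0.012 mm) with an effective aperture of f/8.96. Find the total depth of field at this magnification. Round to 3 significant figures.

0.219 mm

At magnification m, DoF ≈ 2·N_eff·c/m² = 2 × 8.96 × 0.012 / 0.99² = 0.215 / 0.9801 ≈ 0.219 mm.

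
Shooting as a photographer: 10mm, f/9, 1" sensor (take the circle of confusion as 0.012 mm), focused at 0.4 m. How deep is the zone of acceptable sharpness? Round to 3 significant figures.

410 mm

Hyperfocal distance H = f²/(N·c) + f = 10²/(9 × 0.012) + 10 = 100/0.108 + 10 ≈ 935.9 mm ≈ 0.936 m.
Near limit Dn = s·(H − f)/(H + s − 2f) = 400 × (935.9 − 10) / (935.9 + 400 − 2 × 10) = 400 × 925.9 / 1315.9 ≈ 281.45 mm.
Far limit Df = s·(H − f)/(H − s) = 400 × (935.9 − 10) / (935.9 − 400) = 400 × 925.9 / 535.9 ≈ 691.09 mm.
Depth of field = Df − Dn = 691.09 − 281.45 ≈ 409.64 mm.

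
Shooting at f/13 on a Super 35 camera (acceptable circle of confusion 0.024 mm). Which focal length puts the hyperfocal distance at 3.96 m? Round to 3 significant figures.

From H = f²/(N·c) + f, with f ≪ H: f ≈ √(H·N·c) = √(3960 × 13 × 0.024) = √1235.5 ≈ 35.15 mm.
Exact: f² + N·c·f − N·c·H = 0 ⇒ f = (−N·c + √((N·c)² + 4·N·c·H))/2 = (−0.312 + √4942.2)/2 ≈ 34.994 mm ≈ 35.0 mm.

35.0 mm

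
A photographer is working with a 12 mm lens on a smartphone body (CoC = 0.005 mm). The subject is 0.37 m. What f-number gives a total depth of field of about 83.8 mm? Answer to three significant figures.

Write h = H − f = f²/(N·c). The thin-lens limits are Dn = s·h/(h + (s−f)) and Df = s·h/(h − (s−f)), so DoF = Df − Dn = 2·s·(s−f)·h / (h² − (s−f)²).
That is a quadratic in h: DoF·h² − 2·s·(s−f)·h − DoF·(s−f)² = 0 ⇒ h = (s−f)·(s + √(s² + DoF²)) / DoF = 358 × (370 + √(370² + 83.8²)) / 83.8 = 358 × (370 + 379.371) / 83.8 ≈ 3201.4 mm.
Then N = f²/(c·h) = 12² / (0.005 × 3201.4) = 144 / 16.007 ≈ 9.

f/9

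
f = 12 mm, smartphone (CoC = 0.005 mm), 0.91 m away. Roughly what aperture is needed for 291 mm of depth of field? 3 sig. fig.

Write h = H − f = f²/(N·c). The thin-lens limits are Dn = s·h/(h + (s−f)) and Df = s·h/(h − (s−f)), so DoF = Df − Dn = 2·s·(s−f)·h / (h² − (s−f)²).
That is a quadratic in h: DoF·h² − 2·s·(s−f)·h − DoF·(s−f)² = 0 ⇒ h = (s−f)·(s + √(s² + DoF²)) / DoF = 898 × (910 + √(910² + 291²)) / 291 = 898 × (910 + 955.396) / 291 ≈ 5756.4 mm.
Then N = f²/(c·h) = 12² / (0.005 × 5756.4) = 144 / 28.782 ≈ 5.

f/5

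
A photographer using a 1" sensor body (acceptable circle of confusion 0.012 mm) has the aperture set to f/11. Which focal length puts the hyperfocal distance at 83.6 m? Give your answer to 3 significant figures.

From H = f²/(N·c) + f, with f ≪ H: f ≈ √(H·N·c) = √(83600 × 11 × 0.012) = √11035 ≈ 105.0 mm.
The +f correction barely moves this — solving exactly, f² + N·c·f − N·c·H = 0 ⇒ f = (−N·c + √((N·c)² + 4·N·c·H))/2 = (−0.132 + √44141)/2 ≈ 104.98 mm, so f ≈ 105 mm.

105 mm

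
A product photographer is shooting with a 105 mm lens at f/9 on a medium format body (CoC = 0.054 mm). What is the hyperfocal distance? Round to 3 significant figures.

Hyperfocal distance H = f²/(N·c) + f = 105²/(9 × 0.054) + 105 = 11025/0.486 + 105 ≈ 22790.2 mm ≈ 22.8 m.

22.8 m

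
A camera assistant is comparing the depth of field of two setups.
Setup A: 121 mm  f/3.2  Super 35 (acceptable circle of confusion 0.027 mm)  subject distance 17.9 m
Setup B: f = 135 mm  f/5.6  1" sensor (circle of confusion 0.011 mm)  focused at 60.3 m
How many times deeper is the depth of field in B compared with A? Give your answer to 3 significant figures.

6.74

Setup A: H = 121²/(3.2×0.027) + 121 ≈ 169577.0 mm; DoF = Df − Dn = 19998.2 − 16200.3 ≈ 3797.9 mm.
Setup B: H = 135²/(5.6×0.011) + 135 ≈ 295995.4 mm; DoF = Df − Dn = 75693 − 50110 ≈ 25583 mm.
Ratio = 25583 / 3797.9 ≈ 6.74.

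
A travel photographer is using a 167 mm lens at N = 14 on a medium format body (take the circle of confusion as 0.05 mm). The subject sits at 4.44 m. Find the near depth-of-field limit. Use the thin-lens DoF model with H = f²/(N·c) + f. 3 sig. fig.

4.01 m

Hyperfocal distance H = f²/(N·c) + f = 167²/(14 × 0.05) + 167 = 27889/0.7 + 167 ≈ 40008.4 mm ≈ 40.01 m.
Near limit Dn = s·(H − f)/(H + s − 2f) = 4440 × (40008.4 − 167) / (40008.4 + 4440 − 2 × 167) = 4440 × 39841.4 / 44114.4 ≈ 4009.9 mm ≈ 4.01 m.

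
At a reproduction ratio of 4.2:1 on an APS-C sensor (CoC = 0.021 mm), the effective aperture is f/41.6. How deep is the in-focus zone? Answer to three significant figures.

0.0990 mm

At magnification m, DoF ≈ 2·N_eff·c/m² = 2 × 41.6 × 0.021 / 4.2² = 1.747 / 17.64 ≈ 0.099 mm.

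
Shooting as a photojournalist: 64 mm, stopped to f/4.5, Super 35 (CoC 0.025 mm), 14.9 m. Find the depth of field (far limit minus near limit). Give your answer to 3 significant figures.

14.6 m

Hyperfocal distance H = f²/(N·c) + f = 64²/(4.5 × 0.025) + 64 = 4096/0.1125 + 64 ≈ 36472.9 mm ≈ 36.47 m.
Near limit Dn = s·(H − f)/(H + s − 2f) = 14900 × (36472.9 − 64) / (36472.9 + 14900 − 2 × 64) = 14900 × 36408.9 / 51244.9 ≈ 10586 mm.
Far limit Df = s·(H − f)/(H − s) = 14900 × (36472.9 − 64) / (36472.9 − 14900) = 14900 × 36408.9 / 21572.9 ≈ 25147 mm.
Depth of field = Df − Dn = 25147 − 10586 ≈ 14561 mm ≈ 14.6 m.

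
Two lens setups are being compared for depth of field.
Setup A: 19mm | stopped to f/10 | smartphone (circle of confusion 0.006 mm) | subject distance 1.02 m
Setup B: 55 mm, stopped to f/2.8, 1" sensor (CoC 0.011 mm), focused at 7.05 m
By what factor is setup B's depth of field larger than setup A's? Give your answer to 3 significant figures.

2.89

Setup A: H = 19²/(10×0.006) + 19 ≈ 6035.7 mm; DoF = Df − Dn = 1223.57 − 874.51 ≈ 349.06 mm.
Setup B: H = 55²/(2.8×0.011) + 55 ≈ 98269.3 mm; DoF = Df − Dn = 7590.6 − 6581.3 ≈ 1009.3 mm.
Ratio = 1009.3 / 349.06 ≈ 2.89.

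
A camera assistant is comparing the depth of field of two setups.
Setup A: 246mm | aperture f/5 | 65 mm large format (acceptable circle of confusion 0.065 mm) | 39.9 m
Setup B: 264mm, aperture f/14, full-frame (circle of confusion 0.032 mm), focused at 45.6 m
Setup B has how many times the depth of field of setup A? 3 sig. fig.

Setup A: H = 246²/(5×0.065) + 246 ≈ 186449.1 mm; DoF = Df − Dn = 50696 − 32895 ≈ 17801 mm.
Setup B: H = 264²/(14×0.032) + 264 ≈ 155835.4 mm; DoF = Df − Dn = 64354 − 35310 ≈ 29044 mm.
Ratio = 29044 / 17801 ≈ 1.63.

1.63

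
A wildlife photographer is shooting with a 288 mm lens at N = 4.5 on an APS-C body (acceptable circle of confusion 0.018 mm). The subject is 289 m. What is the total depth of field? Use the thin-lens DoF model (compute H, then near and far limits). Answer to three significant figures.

Hyperfocal distance H = f²/(N·c) + f = 288²/(4.5 × 0.018) + 288 = 82944/0.081 + 288 ≈ 1024288.0 mm ≈ 1024 m.
Near limit Dn = s·(H − f)/(H + s − 2f) = 289000 × (1024288.0 − 288) / (1024288.0 + 289000 − 2 × 288) = 289000 × 1024000.0 / 1312712.0 ≈ 225439 mm.
Far limit Df = s·(H − f)/(H − s) = 289000 × (1024288.0 − 288) / (1024288.0 − 289000) = 289000 × 1024000.0 / 735288.0 ≈ 402476 mm.
Depth of field = Df − Dn = 402476 − 225439 ≈ 177037 mm ≈ 177 m.

177 m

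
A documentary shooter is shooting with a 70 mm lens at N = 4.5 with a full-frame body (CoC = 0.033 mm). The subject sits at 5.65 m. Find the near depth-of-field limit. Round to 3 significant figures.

Hyperfocal distance H = f²/(N·c) + f = 70²/(4.5 × 0.033) + 70 = 4900/0.1485 + 70 ≈ 33066.6 mm ≈ 33.07 m.
Near limit Dn = s·(H − f)/(H + s − 2f) = 5650 × (33066.6 − 70) / (33066.6 + 5650 − 2 × 70) = 5650 × 32996.6 / 38576.6 ≈ 4832.7 mm ≈ 4.83 m.

4.83 m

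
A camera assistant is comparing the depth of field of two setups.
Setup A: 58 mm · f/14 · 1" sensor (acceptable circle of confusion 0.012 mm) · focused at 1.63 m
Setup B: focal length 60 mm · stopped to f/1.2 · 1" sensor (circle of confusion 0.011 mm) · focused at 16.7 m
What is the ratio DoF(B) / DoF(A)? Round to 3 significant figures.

Setup A: H = 58²/(14×0.012) + 58 ≈ 20081.8 mm; DoF = Df − Dn = 1768.87 − 1511.35 ≈ 257.52 mm.
Setup B: H = 60²/(1.2×0.011) + 60 ≈ 272787.3 mm; DoF = Df − Dn = 17785.1 − 15739.7 ≈ 2045.4 mm.
Ratio = 2045.4 / 257.52 ≈ 7.94.

7.94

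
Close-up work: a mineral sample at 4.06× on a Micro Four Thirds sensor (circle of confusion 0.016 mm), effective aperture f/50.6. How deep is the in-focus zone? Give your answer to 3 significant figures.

At magnification m, DoF ≈ 2·N_eff·c/m² = 2 × 50.6 × 0.016 / 4.06² = 1.619 / 16.48 ≈ 0.0982 mm.

0.0982 mm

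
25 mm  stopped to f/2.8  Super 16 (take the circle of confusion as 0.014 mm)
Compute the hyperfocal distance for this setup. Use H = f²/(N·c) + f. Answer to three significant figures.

16.0 m

Hyperfocal distance H = f²/(N·c) + f = 25²/(2.8 × 0.014) + 25 = 625/0.0392 + 25 ≈ 15968.9 mm ≈ 16.0 m.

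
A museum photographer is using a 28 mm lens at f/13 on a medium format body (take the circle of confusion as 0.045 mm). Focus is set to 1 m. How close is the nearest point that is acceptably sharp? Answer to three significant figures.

Hyperfocal distance H = f²/(N·c) + f = 28²/(13 × 0.045) + 28 = 784/0.585 + 28 ≈ 1368.2 mm ≈ 1.368 m.
Near limit Dn = s·(H − f)/(H + s − 2f) = 1000 × (1368.2 − 28) / (1368.2 + 1000 − 2 × 28) = 1000 × 1340.2 / 2312.2 ≈ 579.62 mm ≈ 0.580 m.

0.580 m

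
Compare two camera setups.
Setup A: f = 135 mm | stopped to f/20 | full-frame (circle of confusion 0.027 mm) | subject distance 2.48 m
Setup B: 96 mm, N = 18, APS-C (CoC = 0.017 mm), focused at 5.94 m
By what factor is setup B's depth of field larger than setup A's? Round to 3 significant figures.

Setup A: H = 135²/(20×0.027) + 135 ≈ 33885.0 mm; DoF = Df − Dn = 2665.18 − 2318.88 ≈ 346.30 mm.
Setup B: H = 96²/(18×0.017) + 96 ≈ 30213.6 mm; DoF = Df − Dn = 7370.1 − 4974.7 ≈ 2395.4 mm.
Ratio = 2395.4 / 346.30 ≈ 6.92.

6.92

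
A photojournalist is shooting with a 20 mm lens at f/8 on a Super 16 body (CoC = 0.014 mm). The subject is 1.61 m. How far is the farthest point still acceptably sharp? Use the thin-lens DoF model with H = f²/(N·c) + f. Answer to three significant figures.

Hyperfocal distance H = f²/(N·c) + f = 20²/(8 × 0.014) + 20 = 400/0.112 + 20 ≈ 3591.4 mm ≈ 3.591 m.
Far limit Df = s·(H − f)/(H − s) = 1610 × (3591.4 − 20) / (3591.4 − 1610) = 1610 × 3571.4 / 1981.4 ≈ 2901.9 mm ≈ 2.90 m.

2.90 m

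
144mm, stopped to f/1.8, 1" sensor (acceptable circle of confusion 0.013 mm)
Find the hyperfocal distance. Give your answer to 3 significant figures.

Hyperfocal distance H = f²/(N·c) + f = 144²/(1.8 × 0.013) + 144 = 20736/0.0234 + 144 ≈ 886297.8 mm ≈ 886 m.

886 m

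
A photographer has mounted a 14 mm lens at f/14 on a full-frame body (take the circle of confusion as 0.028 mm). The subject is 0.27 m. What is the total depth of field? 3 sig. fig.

Hyperfocal distance H = f²/(N·c) + f = 14²/(14 × 0.028) + 14 = 196/0.392 + 14 ≈ 514.0 mm ≈ 0.514 m.
Near limit Dn = s·(H − f)/(H + s − 2f) = 270 × (514.0 − 14) / (514.0 + 270 − 2 × 14) = 270 × 500.0 / 756.0 ≈ 178.57 mm.
Far limit Df = s·(H − f)/(H − s) = 270 × (514.0 − 14) / (514.0 − 270) = 270 × 500.0 / 244.0 ≈ 553.28 mm.
Depth of field = Df − Dn = 553.28 − 178.57 ≈ 374.71 mm.

375 mm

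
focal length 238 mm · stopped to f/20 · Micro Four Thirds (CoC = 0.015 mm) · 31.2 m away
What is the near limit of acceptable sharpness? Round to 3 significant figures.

Hyperfocal distance H = f²/(N·c) + f = 238²/(20 × 0.015) + 238 = 56644/0.3 + 238 ≈ 189051.3 mm ≈ 189.1 m.
Near limit Dn = s·(H − f)/(H + s − 2f) = 31200 × (189051.3 − 238) / (189051.3 + 31200 − 2 × 238) = 31200 × 188813.3 / 219775.3 ≈ 26805 mm ≈ 26.8 m.

26.8 m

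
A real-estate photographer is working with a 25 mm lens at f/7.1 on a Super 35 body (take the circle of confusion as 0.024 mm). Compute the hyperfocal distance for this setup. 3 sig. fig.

3.69 m

Hyperfocal distance H = f²/(N·c) + f = 25²/(7.1 × 0.024) + 25 = 625/0.1704 + 25 ≈ 3692.8 mm ≈ 3.69 m.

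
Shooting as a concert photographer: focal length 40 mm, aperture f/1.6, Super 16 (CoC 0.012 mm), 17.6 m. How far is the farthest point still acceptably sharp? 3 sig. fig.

Hyperfocal distance H = f²/(N·c) + f = 40²/(1.6 × 0.012) + 40 = 1600/0.0192 + 40 ≈ 83373.3 mm ≈ 83.37 m.
Far limit Df = s·(H − f)/(H − s) = 17600 × (83373.3 − 40) / (83373.3 − 17600) = 17600 × 83333.3 / 65773.3 ≈ 22299 mm ≈ 22.3 m.

22.3 m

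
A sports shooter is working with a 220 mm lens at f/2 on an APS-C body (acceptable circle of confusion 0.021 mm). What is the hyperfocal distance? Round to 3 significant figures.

1150 m

Hyperfocal distance H = f²/(N·c) + f = 220²/(2 × 0.021) + 220 = 48400/0.042 + 220 ≈ 1152601.0 mm ≈ 1150 m.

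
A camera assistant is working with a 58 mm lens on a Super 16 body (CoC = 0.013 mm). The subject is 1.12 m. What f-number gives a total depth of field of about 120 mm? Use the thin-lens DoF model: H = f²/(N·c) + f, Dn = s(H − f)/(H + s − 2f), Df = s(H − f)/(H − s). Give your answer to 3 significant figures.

Write h = H − f = f²/(N·c). The thin-lens limits are Dn = s·h/(h + (s−f)) and Df = s·h/(h − (s−f)), so DoF = Df − Dn = 2·s·(s−f)·h / (h² − (s−f)²).
That is a quadratic in h: DoF·h² − 2·s·(s−f)·h − DoF·(s−f)² = 0 ⇒ h = (s−f)·(s + √(s² + DoF²)) / DoF = 1062 × (1120 + √(1120² + 120²)) / 120 = 1062 × (1120 + 1126.41) / 120 ≈ 19881 mm.
Then N = f²/(c·h) = 58² / (0.013 × 19881) = 3364 / 258.45 ≈ 13.

f/13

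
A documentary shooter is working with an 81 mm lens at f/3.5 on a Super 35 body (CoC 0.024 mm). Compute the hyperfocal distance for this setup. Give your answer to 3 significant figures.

78.2 m

Hyperfocal distance H = f²/(N·c) + f = 81²/(3.5 × 0.024) + 81 = 6561/0.084 + 81 ≈ 78188.1 mm ≈ 78.2 m.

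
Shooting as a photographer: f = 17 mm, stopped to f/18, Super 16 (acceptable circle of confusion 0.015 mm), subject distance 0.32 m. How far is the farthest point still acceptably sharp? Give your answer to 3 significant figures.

446 mm

Hyperfocal distance H = f²/(N·c) + f = 17²/(18 × 0.015) + 17 = 289/0.27 + 17 ≈ 1087.4 mm ≈ 1.087 m.
Far limit Df = s·(H − f)/(H − s) = 320 × (1087.4 − 17) / (1087.4 − 320) = 320 × 1070.4 / 767.4 ≈ 446.35 mm.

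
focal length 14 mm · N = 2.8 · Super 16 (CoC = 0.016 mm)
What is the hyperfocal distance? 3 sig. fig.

Hyperfocal distance H = f²/(N·c) + f = 14²/(2.8 × 0.016) + 14 = 196/0.0448 + 14 ≈ 4389.0 mm ≈ 4.39 m.

4.39 m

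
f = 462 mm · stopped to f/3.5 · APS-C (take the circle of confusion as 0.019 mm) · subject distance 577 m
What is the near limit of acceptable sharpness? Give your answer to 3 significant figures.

489 m

Hyperfocal distance H = f²/(N·c) + f = 462²/(3.5 × 0.019) + 462 = 213444/0.0665 + 462 ≈ 3210146.2 mm ≈ 3210 m.
Near limit Dn = s·(H − f)/(H + s − 2f) = 577000 × (3210146.2 − 462) / (3210146.2 + 577000 − 2 × 462) = 577000 × 3209684.2 / 3786222.2 ≈ 489139 mm ≈ 489 m.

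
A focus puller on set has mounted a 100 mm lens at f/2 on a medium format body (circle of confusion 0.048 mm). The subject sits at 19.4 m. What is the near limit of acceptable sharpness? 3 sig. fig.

Hyperfocal distance H = f²/(N·c) + f = 100²/(2 × 0.048) + 100 = 10000/0.096 + 100 ≈ 104266.7 mm ≈ 104.3 m.
Near limit Dn = s·(H − f)/(H + s − 2f) = 19400 × (104266.7 − 100) / (104266.7 + 19400 − 2 × 100) = 19400 × 104166.7 / 123466.7 ≈ 16367 mm ≈ 16.4 m.

16.4 m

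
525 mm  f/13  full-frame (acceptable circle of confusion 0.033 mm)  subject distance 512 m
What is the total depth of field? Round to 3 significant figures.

Hyperfocal distance H = f²/(N·c) + f = 525²/(13 × 0.033) + 525 = 275625/0.429 + 525 ≈ 643007.5 mm ≈ 643.0 m.
Near limit Dn = s·(H − f)/(H + s − 2f) = 512000 × (643007.5 − 525) / (643007.5 + 512000 − 2 × 525) = 512000 × 642482.5 / 1153957.5 ≈ 285063 mm.
Far limit Df = s·(H − f)/(H − s) = 512000 × (643007.5 − 525) / (643007.5 − 512000) = 512000 × 642482.5 / 131007.5 ≈ 2510933 mm.
Depth of field = Df − Dn = 2510933 − 285063 ≈ 2225870 mm ≈ 2230 m.

2230 m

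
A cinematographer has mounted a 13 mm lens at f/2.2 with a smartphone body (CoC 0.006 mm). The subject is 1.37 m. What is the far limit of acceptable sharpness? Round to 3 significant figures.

Hyperfocal distance H = f²/(N·c) + f = 13²/(2.2 × 0.006) + 13 = 169/0.0132 + 13 ≈ 12816.0 mm ≈ 12.82 m.
Far limit Df = s·(H − f)/(H − s) = 1370 × (12816.0 − 13) / (12816.0 − 1370) = 1370 × 12803.0 / 11446.0 ≈ 1532.4 mm ≈ 1.53 m.

1.53 m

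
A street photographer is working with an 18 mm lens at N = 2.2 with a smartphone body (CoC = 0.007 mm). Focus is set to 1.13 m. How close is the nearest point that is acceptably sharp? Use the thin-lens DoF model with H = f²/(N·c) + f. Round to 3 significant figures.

1.07 m

Hyperfocal distance H = f²/(N·c) + f = 18²/(2.2 × 0.007) + 18 = 324/0.0154 + 18 ≈ 21057.0 mm ≈ 21.06 m.
Near limit Dn = s·(H − f)/(H + s − 2f) = 1130 × (21057.0 − 18) / (21057.0 + 1130 − 2 × 18) = 1130 × 21039.0 / 22151.0 ≈ 1073.3 mm ≈ 1.07 m.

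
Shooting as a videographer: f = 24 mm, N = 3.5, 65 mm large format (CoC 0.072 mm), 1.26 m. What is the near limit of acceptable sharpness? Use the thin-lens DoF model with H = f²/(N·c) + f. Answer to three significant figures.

Hyperfocal distance H = f²/(N·c) + f = 24²/(3.5 × 0.072) + 24 = 576/0.252 + 24 ≈ 2309.7 mm ≈ 2.310 m.
Near limit Dn = s·(H − f)/(H + s − 2f) = 1260 × (2309.7 − 24) / (2309.7 + 1260 − 2 × 24) = 1260 × 2285.7 / 3521.7 ≈ 817.78 mm ≈ 0.818 m.

0.818 m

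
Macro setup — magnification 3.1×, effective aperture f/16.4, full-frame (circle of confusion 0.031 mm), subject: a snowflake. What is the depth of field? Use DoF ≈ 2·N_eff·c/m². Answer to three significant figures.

At magnification m, DoF ≈ 2·N_eff·c/m² = 2 × 16.4 × 0.031 / 3.1² = 1.017 / 9.61 ≈ 0.106 mm.

0.106 mm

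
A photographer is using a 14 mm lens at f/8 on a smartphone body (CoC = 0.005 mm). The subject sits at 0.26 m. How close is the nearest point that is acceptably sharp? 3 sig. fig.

248 mm

Hyperfocal distance H = f²/(N·c) + f = 14²/(8 × 0.005) + 14 = 196/0.04 + 14 ≈ 4914.0 mm ≈ 4.914 m.
Near limit Dn = s·(H − f)/(H + s − 2f) = 260 × (4914.0 − 14) / (4914.0 + 260 − 2 × 14) = 260 × 4900.0 / 5146.0 ≈ 247.57 mm.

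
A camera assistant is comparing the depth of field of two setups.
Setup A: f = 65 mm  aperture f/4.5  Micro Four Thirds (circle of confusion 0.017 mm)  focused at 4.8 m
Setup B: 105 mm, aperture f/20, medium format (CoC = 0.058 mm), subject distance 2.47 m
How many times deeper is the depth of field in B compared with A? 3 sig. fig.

Setup A: H = 65²/(4.5×0.017) + 65 ≈ 55293.8 mm; DoF = Df − Dn = 5250.12 − 4420.97 ≈ 829.15 mm.
Setup B: H = 105²/(20×0.058) + 105 ≈ 9609.3 mm; DoF = Df − Dn = 3288.2 − 1977.8 ≈ 1310.4 mm.
Ratio = 1310.4 / 829.15 ≈ 1.58.

1.58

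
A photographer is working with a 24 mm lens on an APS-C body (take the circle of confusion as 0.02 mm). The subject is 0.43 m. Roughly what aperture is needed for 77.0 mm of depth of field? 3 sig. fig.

Write h = H − f = f²/(N·c). The thin-lens limits are Dn = s·h/(h + (s−f)) and Df = s·h/(h − (s−f)), so DoF = Df − Dn = 2·s·(s−f)·h / (h² − (s−f)²).
That is a quadratic in h: DoF·h² − 2·s·(s−f)·h − DoF·(s−f)² = 0 ⇒ h = (s−f)·(s + √(s² + DoF²)) / DoF = 406 × (430 + √(430² + 77²)) / 77 = 406 × (430 + 436.840) / 77 ≈ 4570.6 mm.
Then N = f²/(c·h) = 24² / (0.02 × 4570.6) = 576 / 91.412 ≈ 6.30.

f/6.30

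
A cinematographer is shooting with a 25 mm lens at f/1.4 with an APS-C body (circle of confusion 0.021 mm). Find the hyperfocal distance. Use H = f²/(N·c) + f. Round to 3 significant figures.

21.3 m

Hyperfocal distance H = f²/(N·c) + f = 25²/(1.4 × 0.021) + 25 = 625/0.0294 + 25 ≈ 21283.5 mm ≈ 21.3 m.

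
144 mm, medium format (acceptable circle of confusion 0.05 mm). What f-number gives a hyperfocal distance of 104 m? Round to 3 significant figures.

Rearrange H = f²/(N·c) + f for N: N = f² / ((H − f)·c).
N = 144² / ((104000 − 144) × 0.05) = 20736 / 5193 ≈ 3.99.

f/3.99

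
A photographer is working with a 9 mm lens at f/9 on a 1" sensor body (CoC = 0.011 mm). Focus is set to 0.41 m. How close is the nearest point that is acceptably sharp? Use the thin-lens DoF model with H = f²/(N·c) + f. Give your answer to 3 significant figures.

Hyperfocal distance H = f²/(N·c) + f = 9²/(9 × 0.011) + 9 = 81/0.099 + 9 ≈ 827.2 mm ≈ 0.827 m.
Near limit Dn = s·(H − f)/(H + s − 2f) = 410 × (827.2 − 9) / (827.2 + 410 − 2 × 9) = 410 × 818.2 / 1219.2 ≈ 275.15 mm.

275 mm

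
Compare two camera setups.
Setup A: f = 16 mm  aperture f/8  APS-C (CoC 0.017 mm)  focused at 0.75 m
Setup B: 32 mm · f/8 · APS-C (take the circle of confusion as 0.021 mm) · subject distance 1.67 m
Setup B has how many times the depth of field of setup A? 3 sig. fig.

1.40

Setup A: H = 16²/(8×0.017) + 16 ≈ 1898.4 mm; DoF = Df − Dn = 1229.38 − 539.59 ≈ 689.79 mm.
Setup B: H = 32²/(8×0.021) + 32 ≈ 6127.2 mm; DoF = Df − Dn = 2283.71 − 1316.27 ≈ 967.44 mm.
Ratio = 967.44 / 689.79 ≈ 1.40.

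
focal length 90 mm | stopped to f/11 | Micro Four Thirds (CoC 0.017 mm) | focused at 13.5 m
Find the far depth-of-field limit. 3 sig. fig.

19.6 m

Hyperfocal distance H = f²/(N·c) + f = 90²/(11 × 0.017) + 90 = 8100/0.187 + 90 ≈ 43405.5 mm ≈ 43.41 m.
Far limit Df = s·(H − f)/(H − s) = 13500 × (43405.5 − 90) / (43405.5 − 13500) = 13500 × 43315.5 / 29905.5 ≈ 19554 mm ≈ 19.6 m.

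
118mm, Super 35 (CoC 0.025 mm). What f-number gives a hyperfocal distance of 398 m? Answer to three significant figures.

Rearrange H = f²/(N·c) + f for N: N = f² / ((H − f)·c).
N = 118² / ((398000 − 118) × 0.025) = 13924 / 9947 ≈ 1.40.

f/1.40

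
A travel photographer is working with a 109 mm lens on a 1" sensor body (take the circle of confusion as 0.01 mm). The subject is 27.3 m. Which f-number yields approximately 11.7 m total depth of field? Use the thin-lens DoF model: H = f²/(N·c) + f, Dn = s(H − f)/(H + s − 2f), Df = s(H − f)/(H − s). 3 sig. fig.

f/8.97

Write h = H − f = f²/(N·c). The thin-lens limits are Dn = s·h/(h + (s−f)) and Df = s·h/(h − (s−f)), so DoF = Df − Dn = 2·s·(s−f)·h / (h² − (s−f)²).
That is a quadratic in h: DoF·h² − 2·s·(s−f)·h − DoF·(s−f)² = 0 ⇒ h = (s−f)·(s + √(s² + DoF²)) / DoF = 27191 × (27300 + √(27300² + 11700²)) / 11700 = 27191 × (27300 + 29701.5) / 11700 ≈ 132472 mm.
Then N = f²/(c·h) = 109² / (0.01 × 132472) = 11881 / 1324.7 ≈ 8.97.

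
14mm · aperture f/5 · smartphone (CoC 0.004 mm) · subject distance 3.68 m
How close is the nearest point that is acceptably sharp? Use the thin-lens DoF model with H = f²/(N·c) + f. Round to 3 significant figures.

2.68 m

Hyperfocal distance H = f²/(N·c) + f = 14²/(5 × 0.004) + 14 = 196/0.02 + 14 ≈ 9814.0 mm ≈ 9.814 m.
Near limit Dn = s·(H − f)/(H + s − 2f) = 3680 × (9814.0 − 14) / (9814.0 + 3680 − 2 × 14) = 3680 × 9800.0 / 13466.0 ≈ 2678.2 mm ≈ 2.68 m.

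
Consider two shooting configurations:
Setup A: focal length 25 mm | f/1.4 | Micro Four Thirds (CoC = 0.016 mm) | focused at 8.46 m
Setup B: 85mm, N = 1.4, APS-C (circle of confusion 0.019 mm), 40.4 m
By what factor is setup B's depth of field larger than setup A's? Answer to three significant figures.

2.18

Setup A: H = 25²/(1.4×0.016) + 25 ≈ 27926.8 mm; DoF = Df − Dn = 12125.7 − 6496.1 ≈ 5629.6 mm.
Setup B: H = 85²/(1.4×0.019) + 85 ≈ 271701.5 mm; DoF = Df − Dn = 47442 − 35179 ≈ 12263 mm.
Ratio = 12263 / 5629.6 ≈ 2.18.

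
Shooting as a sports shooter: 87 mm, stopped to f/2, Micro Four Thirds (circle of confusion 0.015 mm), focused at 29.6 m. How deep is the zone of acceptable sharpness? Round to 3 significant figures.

7.02 m

Hyperfocal distance H = f²/(N·c) + f = 87²/(2 × 0.015) + 87 = 7569/0.03 + 87 ≈ 252387.0 mm ≈ 252.4 m.
Near limit Dn = s·(H − f)/(H + s − 2f) = 29600 × (252387.0 − 87) / (252387.0 + 29600 − 2 × 87) = 29600 × 252300.0 / 281813.0 ≈ 26500.1 mm.
Far limit Df = s·(H − f)/(H − s) = 29600 × (252387.0 − 87) / (252387.0 − 29600) = 29600 × 252300.0 / 222787.0 ≈ 33521.2 mm.
Depth of field = Df − Dn = 33521.2 − 26500.1 ≈ 7021.1 mm ≈ 7.02 m.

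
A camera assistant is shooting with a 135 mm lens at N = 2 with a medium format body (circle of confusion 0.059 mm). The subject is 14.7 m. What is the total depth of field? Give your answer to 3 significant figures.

2.80 m

Hyperfocal distance H = f²/(N·c) + f = 135²/(2 × 0.059) + 135 = 18225/0.118 + 135 ≈ 154584.2 mm ≈ 154.6 m.
Near limit Dn = s·(H − f)/(H + s − 2f) = 14700 × (154584.2 − 135) / (154584.2 + 14700 − 2 × 135) = 14700 × 154449.2 / 169014.2 ≈ 13433.2 mm.
Far limit Df = s·(H − f)/(H − s) = 14700 × (154584.2 − 135) / (154584.2 − 14700) = 14700 × 154449.2 / 139884.2 ≈ 16230.6 mm.
Depth of field = Df − Dn = 16230.6 − 13433.2 ≈ 2797.4 mm ≈ 2.80 m.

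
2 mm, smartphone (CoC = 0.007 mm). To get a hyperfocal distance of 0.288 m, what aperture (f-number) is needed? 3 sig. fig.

Rearrange H = f²/(N·c) + f for N: N = f² / ((H − f)·c).
N = 2² / ((288 − 2) × 0.007) = 4 / 2.002 ≈ 2.00.

f/2.00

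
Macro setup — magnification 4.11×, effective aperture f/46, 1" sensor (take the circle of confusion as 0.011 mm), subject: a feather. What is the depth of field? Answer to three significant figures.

At magnification m, DoF ≈ 2·N_eff·c/m² = 2 × 46 × 0.011 / 4.11² = 1.012 / 16.89 ≈ 0.0599 mm.

0.0599 mm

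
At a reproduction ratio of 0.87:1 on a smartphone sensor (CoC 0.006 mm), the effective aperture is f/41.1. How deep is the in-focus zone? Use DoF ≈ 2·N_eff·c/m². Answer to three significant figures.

0.652 mm

At magnification m, DoF ≈ 2·N_eff·c/m² = 2 × 41.1 × 0.006 / 0.87² = 0.4932 / 0.7569 ≈ 0.652 mm.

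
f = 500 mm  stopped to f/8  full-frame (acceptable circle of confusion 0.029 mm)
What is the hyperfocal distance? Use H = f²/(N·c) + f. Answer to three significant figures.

Hyperfocal distance H = f²/(N·c) + f = 500²/(8 × 0.029) + 500 = 250000/0.232 + 500 ≈ 1078086.2 mm ≈ 1080 m.

1080 m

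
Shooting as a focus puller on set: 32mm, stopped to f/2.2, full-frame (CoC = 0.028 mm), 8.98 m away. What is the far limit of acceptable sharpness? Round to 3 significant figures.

Hyperfocal distance H = f²/(N·c) + f = 32²/(2.2 × 0.028) + 32 = 1024/0.0616 + 32 ≈ 16655.4 mm ≈ 16.66 m.
Far limit Df = s·(H − f)/(H − s) = 8980 × (16655.4 − 32) / (16655.4 − 8980) = 8980 × 16623.4 / 7675.4 ≈ 19449 mm ≈ 19.4 m.

19.4 m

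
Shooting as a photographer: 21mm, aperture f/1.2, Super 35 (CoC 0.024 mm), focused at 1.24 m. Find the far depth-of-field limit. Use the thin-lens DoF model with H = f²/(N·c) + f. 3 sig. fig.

1.35 m

Hyperfocal distance H = f²/(N·c) + f = 21²/(1.2 × 0.024) + 21 = 441/0.0288 + 21 ≈ 15333.5 mm ≈ 15.33 m.
Far limit Df = s·(H − f)/(H − s) = 1240 × (15333.5 − 21) / (15333.5 − 1240) = 1240 × 15312.5 / 14093.5 ≈ 1347.3 mm ≈ 1.35 m.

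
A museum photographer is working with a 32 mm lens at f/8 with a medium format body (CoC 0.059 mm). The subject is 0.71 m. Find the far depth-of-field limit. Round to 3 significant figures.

Hyperfocal distance H = f²/(N·c) + f = 32²/(8 × 0.059) + 32 = 1024/0.472 + 32 ≈ 2201.5 mm ≈ 2.201 m.
Far limit Df = s·(H − f)/(H − s) = 710 × (2201.5 − 32) / (2201.5 − 710) = 710 × 2169.5 / 1491.5 ≈ 1032.8 mm ≈ 1.03 m.

1.03 m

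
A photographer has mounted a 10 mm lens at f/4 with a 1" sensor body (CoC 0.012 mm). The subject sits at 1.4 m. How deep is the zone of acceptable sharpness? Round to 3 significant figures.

3.37 m

Hyperfocal distance H = f²/(N·c) + f = 10²/(4 × 0.012) + 10 = 100/0.048 + 10 ≈ 2093.3 mm ≈ 2.093 m.
Near limit Dn = s·(H − f)/(H + s − 2f) = 1400 × (2093.3 − 10) / (2093.3 + 1400 − 2 × 10) = 1400 × 2083.3 / 3473.3 ≈ 839.7 mm.
Far limit Df = s·(H − f)/(H − s) = 1400 × (2093.3 − 10) / (2093.3 − 1400) = 1400 × 2083.3 / 693.3 ≈ 4206.7 mm.
Depth of field = Df − Dn = 4206.7 − 839.7 ≈ 3367.0 mm ≈ 3.37 m.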